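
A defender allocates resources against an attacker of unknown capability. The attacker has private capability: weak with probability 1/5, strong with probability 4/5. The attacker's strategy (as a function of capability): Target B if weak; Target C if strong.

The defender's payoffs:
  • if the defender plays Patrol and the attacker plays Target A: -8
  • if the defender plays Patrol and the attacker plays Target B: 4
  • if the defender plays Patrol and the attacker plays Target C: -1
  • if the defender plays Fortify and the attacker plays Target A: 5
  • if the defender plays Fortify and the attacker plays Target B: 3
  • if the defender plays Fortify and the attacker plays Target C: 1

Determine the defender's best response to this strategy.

E[Patrol] = 1/5·(4) + 4/5·(-1) = 0
E[Fortify] = 1/5·(3) + 4/5·(1) = 7/5
Best response: Fortify (7/5 is the largest).

Fortify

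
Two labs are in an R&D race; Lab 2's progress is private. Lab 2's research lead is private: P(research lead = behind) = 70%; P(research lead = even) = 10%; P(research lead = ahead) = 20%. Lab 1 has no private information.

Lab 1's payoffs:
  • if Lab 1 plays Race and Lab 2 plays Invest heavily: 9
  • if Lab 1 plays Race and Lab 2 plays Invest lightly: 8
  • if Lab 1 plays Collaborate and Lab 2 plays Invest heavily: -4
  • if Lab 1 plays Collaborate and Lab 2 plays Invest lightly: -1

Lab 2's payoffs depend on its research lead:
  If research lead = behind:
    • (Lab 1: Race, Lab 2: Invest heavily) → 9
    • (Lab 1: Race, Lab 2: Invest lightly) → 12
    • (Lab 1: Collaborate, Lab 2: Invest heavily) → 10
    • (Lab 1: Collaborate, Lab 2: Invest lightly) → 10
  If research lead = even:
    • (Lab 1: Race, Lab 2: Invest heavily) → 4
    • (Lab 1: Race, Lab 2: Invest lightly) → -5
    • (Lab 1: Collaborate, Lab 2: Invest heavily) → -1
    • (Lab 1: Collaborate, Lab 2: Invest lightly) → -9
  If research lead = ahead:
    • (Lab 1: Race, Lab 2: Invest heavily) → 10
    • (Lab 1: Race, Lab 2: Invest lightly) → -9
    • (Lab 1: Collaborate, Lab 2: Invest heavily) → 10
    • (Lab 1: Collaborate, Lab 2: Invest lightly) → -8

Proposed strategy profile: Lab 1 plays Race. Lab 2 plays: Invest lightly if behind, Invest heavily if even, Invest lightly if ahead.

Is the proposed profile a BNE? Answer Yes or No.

Lab 1 plays Race: E[Race] = 0.7·(8) + 0.1·(9) + 0.2·(8) = 8.1; E[Collaborate] = -1.3. Best-responding. ✓
Lab 2 (research lead behind), facing Race: Invest heavily gives 9, Invest lightly gives 12. Proposed Invest lightly is best. ✓
Lab 2 (research lead even), facing Race: Invest heavily gives 4, Invest lightly gives -5. Proposed Invest heavily is best. ✓
Lab 2 (research lead ahead), facing Race: Invest heavily gives 10, Invest lightly gives -9. Proposed Invest lightly is not best — profitable deviation exists. ✗

No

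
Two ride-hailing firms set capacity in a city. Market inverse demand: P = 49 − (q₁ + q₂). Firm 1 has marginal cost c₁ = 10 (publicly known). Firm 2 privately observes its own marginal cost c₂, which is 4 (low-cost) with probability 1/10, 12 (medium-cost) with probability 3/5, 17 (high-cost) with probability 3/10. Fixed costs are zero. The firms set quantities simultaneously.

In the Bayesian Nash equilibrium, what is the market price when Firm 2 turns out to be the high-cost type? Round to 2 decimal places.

Each type of Firm 2 best-responds to q₁; Firm 1 best-responds to the expected q₂ over Firm 2's types.
Firm 2 with cost c maximizes (49 − (q₁+q₂) − c)·q₂, giving q₂(c) = (49 − c − q₁)/2.
E[c₂] = 1/10·4 + 3/5·12 + 3/10·17 = 12.7
Firm 1's FOC against E[q₂] yields q₁ = (49 − 2·10 + E[c₂])/3 = (49 − 20 + 12.7)/3 = 13.9.
q₂(high-cost) = 9.05, so P = 49 − (13.9 + 9.05) = 26.05.

26.05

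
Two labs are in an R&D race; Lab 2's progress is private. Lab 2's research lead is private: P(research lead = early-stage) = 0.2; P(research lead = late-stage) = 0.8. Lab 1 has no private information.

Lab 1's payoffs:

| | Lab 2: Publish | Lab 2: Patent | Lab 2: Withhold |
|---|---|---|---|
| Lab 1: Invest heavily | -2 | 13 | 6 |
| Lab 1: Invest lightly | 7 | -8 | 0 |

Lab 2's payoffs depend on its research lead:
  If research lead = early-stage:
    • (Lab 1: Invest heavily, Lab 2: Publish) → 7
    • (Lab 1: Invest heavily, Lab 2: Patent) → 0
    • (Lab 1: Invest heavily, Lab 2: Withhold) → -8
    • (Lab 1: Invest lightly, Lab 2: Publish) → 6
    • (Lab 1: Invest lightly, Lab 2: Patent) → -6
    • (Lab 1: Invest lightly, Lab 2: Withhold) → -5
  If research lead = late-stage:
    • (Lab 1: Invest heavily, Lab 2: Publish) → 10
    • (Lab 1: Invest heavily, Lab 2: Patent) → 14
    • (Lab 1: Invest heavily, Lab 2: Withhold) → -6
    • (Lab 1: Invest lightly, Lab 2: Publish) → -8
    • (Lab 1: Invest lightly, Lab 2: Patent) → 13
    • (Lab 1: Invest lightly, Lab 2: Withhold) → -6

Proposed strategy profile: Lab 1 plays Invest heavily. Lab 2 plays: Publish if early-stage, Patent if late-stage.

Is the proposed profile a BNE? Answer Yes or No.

Lab 1 plays Invest heavily: E[Invest heavily] = 0.2·(-2) + 0.8·(13) = 10; E[Invest lightly] = -5. Best-responding. ✓
Lab 2 (research lead early-stage), facing Invest heavily: Publish gives 7, Patent gives 0, Withhold gives -8. Proposed Publish is best. ✓
Lab 2 (research lead late-stage), facing Invest heavily: Publish gives 10, Patent gives 14, Withhold gives -6. Proposed Patent is best. ✓

Yes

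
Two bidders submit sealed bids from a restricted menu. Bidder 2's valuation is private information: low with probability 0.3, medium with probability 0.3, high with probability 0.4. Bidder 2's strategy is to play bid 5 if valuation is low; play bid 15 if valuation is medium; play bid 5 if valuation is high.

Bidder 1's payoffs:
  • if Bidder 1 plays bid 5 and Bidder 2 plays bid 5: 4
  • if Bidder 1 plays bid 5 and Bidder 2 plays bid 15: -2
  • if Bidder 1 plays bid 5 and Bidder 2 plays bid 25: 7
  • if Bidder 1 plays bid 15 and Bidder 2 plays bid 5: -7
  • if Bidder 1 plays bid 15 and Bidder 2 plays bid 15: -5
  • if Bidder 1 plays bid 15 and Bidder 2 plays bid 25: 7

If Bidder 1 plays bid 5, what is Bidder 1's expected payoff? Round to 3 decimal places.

E[bid 5] = 0.3·4 + 0.3·(-2) + 0.4·4 = 1.2 + (-0.6) + 1.6 = 2.2

2.200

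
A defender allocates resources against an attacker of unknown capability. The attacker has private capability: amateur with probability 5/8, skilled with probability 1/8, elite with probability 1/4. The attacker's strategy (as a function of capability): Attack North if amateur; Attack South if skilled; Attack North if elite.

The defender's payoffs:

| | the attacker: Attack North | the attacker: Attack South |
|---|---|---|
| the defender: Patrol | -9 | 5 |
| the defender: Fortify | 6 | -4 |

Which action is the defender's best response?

Compute the defender's expected payoff for each action, taking the expectation over the attacker's type.
E[Patrol] = 5/8·(-9) + 1/8·(5) + 1/4·(-9) = -29/4
E[Fortify] = 5/8·(6) + 1/8·(-4) + 1/4·(6) = 19/4
Best response: Fortify (19/4 is the largest).

Fortify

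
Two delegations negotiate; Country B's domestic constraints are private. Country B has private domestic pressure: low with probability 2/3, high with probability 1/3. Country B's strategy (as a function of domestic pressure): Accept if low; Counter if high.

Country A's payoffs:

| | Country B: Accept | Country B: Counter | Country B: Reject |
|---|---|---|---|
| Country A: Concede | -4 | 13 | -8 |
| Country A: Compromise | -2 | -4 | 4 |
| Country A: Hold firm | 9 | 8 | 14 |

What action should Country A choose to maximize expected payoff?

E[Concede] = 2/3·(-4) + 1/3·(13) = 5/3
E[Compromise] = 2/3·(-2) + 1/3·(-4) = -8/3
E[Hold firm] = 2/3·(9) + 1/3·(8) = 26/3
Best response: Hold firm (26/3 is the largest).

Hold firm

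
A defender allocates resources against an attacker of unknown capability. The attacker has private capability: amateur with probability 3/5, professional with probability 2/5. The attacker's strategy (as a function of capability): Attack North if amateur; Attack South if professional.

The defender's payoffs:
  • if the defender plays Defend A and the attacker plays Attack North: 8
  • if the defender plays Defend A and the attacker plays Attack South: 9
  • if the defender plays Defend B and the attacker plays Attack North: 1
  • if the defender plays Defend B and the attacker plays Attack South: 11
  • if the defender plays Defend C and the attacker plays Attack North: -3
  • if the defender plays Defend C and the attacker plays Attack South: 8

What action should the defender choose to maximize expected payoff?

Compute the defender's expected payoff for each action, taking the expectation over the attacker's type.
E[Defend A] = 3/5·(8) + 2/5·(9) = 42/5
E[Defend B] = 3/5·(1) + 2/5·(11) = 5
E[Defend C] = 3/5·(-3) + 2/5·(8) = 7/5
Best response: Defend A (42/5 is the largest).

Defend A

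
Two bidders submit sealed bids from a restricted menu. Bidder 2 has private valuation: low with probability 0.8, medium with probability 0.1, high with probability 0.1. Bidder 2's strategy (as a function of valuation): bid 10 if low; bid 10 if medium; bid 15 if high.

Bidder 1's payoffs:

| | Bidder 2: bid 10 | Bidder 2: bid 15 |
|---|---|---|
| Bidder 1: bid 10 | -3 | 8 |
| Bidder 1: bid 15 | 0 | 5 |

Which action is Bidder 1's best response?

E[bid 10] = 0.8·(-3) + 0.1·(-3) + 0.1·(8) = -1.9
E[bid 15] = 0.8·(0) + 0.1·(0) + 0.1·(5) = 0.5
Best response: bid 15 (0.5 is the largest).

bid 15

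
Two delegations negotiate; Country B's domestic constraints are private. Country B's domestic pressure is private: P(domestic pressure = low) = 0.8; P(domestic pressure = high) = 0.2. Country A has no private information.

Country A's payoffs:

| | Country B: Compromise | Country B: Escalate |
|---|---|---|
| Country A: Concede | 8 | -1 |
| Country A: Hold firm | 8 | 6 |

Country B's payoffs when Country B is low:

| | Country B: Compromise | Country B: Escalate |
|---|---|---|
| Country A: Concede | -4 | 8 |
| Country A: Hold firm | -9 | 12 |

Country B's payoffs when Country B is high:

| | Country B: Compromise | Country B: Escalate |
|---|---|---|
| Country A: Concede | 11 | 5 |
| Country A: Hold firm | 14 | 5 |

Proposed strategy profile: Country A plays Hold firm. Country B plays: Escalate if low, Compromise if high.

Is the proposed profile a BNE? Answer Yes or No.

Yes

Country A plays Hold firm: E[Hold firm] = 0.8·(6) + 0.2·(8) = 6.4; E[Concede] = 0.8. Best-responding. ✓
Country B (domestic pressure low), facing Hold firm: Compromise gives -9, Escalate gives 12. Proposed Escalate is best. ✓
Country B (domestic pressure high), facing Hold firm: Compromise gives 14, Escalate gives 5. Proposed Compromise is best. ✓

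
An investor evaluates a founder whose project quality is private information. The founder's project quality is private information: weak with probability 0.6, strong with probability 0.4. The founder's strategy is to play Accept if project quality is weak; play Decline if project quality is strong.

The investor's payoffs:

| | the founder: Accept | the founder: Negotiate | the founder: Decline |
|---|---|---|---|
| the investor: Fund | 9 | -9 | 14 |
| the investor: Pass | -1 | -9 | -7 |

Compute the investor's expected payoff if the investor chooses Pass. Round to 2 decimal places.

-3.40

Take the expectation over the founder's project quality, weighting each type's action by its prior probability.
E[Pass] = 0.6·(-1) + 0.4·(-7) = (-0.6) + (-2.8) = -3.4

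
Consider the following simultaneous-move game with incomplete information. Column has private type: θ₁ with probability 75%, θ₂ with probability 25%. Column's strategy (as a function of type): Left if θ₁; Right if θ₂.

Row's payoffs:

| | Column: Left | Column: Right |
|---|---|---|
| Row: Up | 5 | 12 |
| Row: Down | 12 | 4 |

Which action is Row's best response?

Compute Row's expected payoff for each action, taking the expectation over Column's type.
E[Up] = 0.75·(5) + 0.25·(12) = 6.75
E[Down] = 0.75·(12) + 0.25·(4) = 10
Best response: Down (10 is the largest).

Down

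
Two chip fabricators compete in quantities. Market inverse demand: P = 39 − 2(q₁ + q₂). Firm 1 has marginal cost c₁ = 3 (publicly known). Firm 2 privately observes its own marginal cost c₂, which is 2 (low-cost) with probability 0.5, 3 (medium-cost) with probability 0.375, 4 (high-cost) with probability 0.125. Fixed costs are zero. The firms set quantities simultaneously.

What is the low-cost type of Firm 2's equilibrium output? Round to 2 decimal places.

6.28

Type-c best response for Firm 2: q₂(c) = (39 − c)/4 − q₁/2.
Firm 1 maximizes expected profit; its first-order condition is 39 − 4q₁ − 2E[q₂] − 3 = 0.
Substituting E[q₂] and solving: E[c₂] = 2.625, so q₁ = (39 − 2·3 + 2.625)/6 = 5.9375.
q₂(low-cost) = (39 − 2 − 2·5.9375)/4 = 6.28125.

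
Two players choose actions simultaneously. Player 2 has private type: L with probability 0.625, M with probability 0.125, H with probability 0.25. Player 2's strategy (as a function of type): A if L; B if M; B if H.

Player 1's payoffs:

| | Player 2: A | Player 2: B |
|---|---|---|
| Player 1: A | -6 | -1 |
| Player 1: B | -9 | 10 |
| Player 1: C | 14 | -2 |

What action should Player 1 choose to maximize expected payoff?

C

E[A] = 0.625·(-6) + 0.125·(-1) + 0.25·(-1) = -4.125
E[B] = 0.625·(-9) + 0.125·(10) + 0.25·(10) = -1.875
E[C] = 0.625·(14) + 0.125·(-2) + 0.25·(-2) = 8
Best response: C (8 is the largest).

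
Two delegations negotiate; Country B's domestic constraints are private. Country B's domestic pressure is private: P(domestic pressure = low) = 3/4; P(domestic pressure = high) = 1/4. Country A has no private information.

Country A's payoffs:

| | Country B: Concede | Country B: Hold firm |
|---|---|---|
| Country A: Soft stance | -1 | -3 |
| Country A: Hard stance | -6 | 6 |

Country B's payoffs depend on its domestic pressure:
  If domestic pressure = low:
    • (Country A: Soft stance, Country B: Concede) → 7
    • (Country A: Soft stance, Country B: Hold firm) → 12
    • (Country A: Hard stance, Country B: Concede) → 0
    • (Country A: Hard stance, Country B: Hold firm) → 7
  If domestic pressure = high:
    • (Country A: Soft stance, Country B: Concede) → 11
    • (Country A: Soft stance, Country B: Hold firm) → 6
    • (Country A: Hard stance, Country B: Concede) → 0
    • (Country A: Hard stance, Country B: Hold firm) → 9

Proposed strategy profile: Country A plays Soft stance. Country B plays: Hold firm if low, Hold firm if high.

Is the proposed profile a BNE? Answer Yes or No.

A profile is a BNE iff every type of every player is best-responding given beliefs about the other side.
Country A plays Soft stance: E[Soft stance] = 3/4·(-3) + 1/4·(-3) = -3; E[Hard stance] = 6. Not best-responding. ✗
Country B (domestic pressure low), facing Soft stance: Concede gives 7, Hold firm gives 12. Proposed Hold firm is best. ✓
Country B (domestic pressure high), facing Soft stance: Concede gives 11, Hold firm gives 6. Proposed Hold firm is not best — profitable deviation exists. ✗

No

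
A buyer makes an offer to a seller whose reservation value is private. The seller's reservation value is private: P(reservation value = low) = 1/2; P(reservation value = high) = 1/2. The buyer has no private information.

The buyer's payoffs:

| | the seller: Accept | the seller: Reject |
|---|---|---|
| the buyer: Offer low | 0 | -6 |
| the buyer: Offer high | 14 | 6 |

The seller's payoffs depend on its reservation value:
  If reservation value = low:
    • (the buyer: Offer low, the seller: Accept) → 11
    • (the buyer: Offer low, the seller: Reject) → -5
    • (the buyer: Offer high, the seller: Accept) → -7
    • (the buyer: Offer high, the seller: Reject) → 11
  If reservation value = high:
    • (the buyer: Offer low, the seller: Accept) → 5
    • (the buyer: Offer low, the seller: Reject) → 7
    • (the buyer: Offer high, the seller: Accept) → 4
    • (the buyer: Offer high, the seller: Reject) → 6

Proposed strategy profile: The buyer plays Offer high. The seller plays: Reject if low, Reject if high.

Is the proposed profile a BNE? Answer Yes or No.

Yes

A profile is a BNE iff every type of every player is best-responding given beliefs about the other side.
The buyer plays Offer high: E[Offer high] = 1/2·(6) + 1/2·(6) = 6; E[Offer low] = -6. Best-responding. ✓
The seller (reservation value low), facing Offer high: Accept gives -7, Reject gives 11. Proposed Reject is best. ✓
The seller (reservation value high), facing Offer high: Accept gives 4, Reject gives 6. Proposed Reject is best. ✓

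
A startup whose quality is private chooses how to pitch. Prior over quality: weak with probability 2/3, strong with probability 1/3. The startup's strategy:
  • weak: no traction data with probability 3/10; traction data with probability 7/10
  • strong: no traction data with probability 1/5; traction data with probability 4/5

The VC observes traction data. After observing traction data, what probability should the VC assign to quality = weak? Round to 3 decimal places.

0.636

P(traction data) = (2/3)·(7/10) + (1/3)·(4/5) = 11/15
P(weak | traction data) = ((2/3)·(7/10)) / (11/15) = (7/15) / (11/15) = 7/11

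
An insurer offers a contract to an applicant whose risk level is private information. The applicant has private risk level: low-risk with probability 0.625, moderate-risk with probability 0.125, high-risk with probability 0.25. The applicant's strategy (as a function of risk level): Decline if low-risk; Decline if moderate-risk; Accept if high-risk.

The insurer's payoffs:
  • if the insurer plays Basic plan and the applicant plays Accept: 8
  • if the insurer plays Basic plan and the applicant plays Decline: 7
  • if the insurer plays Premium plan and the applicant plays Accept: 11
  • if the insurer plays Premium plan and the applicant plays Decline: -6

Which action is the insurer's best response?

E[Basic plan] = 0.625·(7) + 0.125·(7) + 0.25·(8) = 7.25
E[Premium plan] = 0.625·(-6) + 0.125·(-6) + 0.25·(11) = -1.75
Best response: Basic plan (7.25 is the largest).

Basic plan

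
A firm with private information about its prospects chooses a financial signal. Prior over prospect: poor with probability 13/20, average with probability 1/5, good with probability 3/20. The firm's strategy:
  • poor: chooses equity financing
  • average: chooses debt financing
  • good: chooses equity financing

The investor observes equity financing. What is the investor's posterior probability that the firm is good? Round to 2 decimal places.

Apply Bayes' rule using the sender's strategy as the likelihood.
P(equity financing) = (13/20)·1 + (1/5)·0 + (3/20)·1 = 4/5
P(good | equity financing) = ((3/20)·1) / (4/5) = (3/20) / (4/5) = 3/16

0.19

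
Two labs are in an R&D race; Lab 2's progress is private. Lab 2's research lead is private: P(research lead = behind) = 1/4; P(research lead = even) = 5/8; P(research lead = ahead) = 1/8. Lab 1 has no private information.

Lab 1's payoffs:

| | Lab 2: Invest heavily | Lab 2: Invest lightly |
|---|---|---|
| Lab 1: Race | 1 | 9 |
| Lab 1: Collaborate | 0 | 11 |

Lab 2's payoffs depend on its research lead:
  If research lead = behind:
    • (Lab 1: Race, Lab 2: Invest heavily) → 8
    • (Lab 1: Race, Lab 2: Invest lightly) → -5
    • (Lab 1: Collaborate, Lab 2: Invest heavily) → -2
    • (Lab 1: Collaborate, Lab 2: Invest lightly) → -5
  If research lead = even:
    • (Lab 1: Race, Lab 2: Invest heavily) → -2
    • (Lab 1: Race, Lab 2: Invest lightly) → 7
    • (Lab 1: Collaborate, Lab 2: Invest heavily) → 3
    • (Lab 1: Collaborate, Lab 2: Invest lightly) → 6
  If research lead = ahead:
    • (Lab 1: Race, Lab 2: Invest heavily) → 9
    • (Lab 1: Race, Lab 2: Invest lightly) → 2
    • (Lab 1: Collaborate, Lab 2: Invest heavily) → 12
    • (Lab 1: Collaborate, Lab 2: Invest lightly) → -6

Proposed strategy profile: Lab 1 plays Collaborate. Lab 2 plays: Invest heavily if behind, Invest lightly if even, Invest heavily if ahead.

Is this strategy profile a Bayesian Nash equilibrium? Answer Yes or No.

Lab 1 plays Collaborate: E[Collaborate] = 1/4·(0) + 5/8·(11) + 1/8·(0) = 55/8; E[Race] = 6. Best-responding. ✓
Lab 2 (research lead behind), facing Collaborate: Invest heavily gives -2, Invest lightly gives -5. Proposed Invest heavily is best. ✓
Lab 2 (research lead even), facing Collaborate: Invest heavily gives 3, Invest lightly gives 6. Proposed Invest lightly is best. ✓
Lab 2 (research lead ahead), facing Collaborate: Invest heavily gives 12, Invest lightly gives -6. Proposed Invest heavily is best. ✓

Yes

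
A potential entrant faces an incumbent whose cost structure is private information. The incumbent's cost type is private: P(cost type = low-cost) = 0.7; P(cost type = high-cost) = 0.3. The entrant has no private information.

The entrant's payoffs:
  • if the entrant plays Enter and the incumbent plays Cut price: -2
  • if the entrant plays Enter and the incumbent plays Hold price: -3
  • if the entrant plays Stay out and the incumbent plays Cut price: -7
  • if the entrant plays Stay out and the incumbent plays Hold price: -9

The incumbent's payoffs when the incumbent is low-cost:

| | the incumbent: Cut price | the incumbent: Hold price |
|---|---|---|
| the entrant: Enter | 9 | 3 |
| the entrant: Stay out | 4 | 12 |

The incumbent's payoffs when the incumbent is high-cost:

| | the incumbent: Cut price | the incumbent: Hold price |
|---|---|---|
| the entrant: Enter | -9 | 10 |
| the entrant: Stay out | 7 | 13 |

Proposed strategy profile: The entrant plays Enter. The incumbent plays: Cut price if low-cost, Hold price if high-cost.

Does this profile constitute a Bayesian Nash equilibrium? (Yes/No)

The entrant plays Enter: E[Enter] = 0.7·(-2) + 0.3·(-3) = -2.3; E[Stay out] = -7.6. Best-responding. ✓
The incumbent (cost type low-cost), facing Enter: Cut price gives 9, Hold price gives 3. Proposed Cut price is best. ✓
The incumbent (cost type high-cost), facing Enter: Cut price gives -9, Hold price gives 10. Proposed Hold price is best. ✓

Yes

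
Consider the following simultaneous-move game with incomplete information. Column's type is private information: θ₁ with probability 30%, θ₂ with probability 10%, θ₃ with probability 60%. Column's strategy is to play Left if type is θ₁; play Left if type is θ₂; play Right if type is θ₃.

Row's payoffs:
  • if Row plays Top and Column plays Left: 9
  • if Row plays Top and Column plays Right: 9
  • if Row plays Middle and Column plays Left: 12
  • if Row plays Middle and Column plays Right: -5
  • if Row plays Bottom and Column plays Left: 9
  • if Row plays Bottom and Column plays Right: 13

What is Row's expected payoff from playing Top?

Take the expectation over Column's type, weighting each type's action by its prior probability.
E[Top] = 0.3·9 + 0.1·9 + 0.6·9 = 2.7 + 0.9 + 5.4 = 9

9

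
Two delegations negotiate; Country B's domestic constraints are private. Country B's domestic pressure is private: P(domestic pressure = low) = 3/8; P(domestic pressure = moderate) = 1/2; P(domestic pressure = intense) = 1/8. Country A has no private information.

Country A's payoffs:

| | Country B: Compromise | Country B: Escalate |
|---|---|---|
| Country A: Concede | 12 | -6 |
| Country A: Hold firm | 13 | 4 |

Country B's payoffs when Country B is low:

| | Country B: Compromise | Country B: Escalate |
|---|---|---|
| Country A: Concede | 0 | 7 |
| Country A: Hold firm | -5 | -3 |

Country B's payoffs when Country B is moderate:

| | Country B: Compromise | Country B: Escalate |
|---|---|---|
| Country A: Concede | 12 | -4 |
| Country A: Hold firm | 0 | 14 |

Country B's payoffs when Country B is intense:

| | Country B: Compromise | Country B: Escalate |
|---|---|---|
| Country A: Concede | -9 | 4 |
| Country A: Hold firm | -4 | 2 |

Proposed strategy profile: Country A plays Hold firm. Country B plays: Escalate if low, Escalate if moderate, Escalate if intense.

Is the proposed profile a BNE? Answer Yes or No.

Yes

Country A plays Hold firm: E[Hold firm] = 3/8·(4) + 1/2·(4) + 1/8·(4) = 4; E[Concede] = -6. Best-responding. ✓
Country B (domestic pressure low), facing Hold firm: Compromise gives -5, Escalate gives -3. Proposed Escalate is best. ✓
Country B (domestic pressure moderate), facing Hold firm: Compromise gives 0, Escalate gives 14. Proposed Escalate is best. ✓
Country B (domestic pressure intense), facing Hold firm: Compromise gives -4, Escalate gives 2. Proposed Escalate is best. ✓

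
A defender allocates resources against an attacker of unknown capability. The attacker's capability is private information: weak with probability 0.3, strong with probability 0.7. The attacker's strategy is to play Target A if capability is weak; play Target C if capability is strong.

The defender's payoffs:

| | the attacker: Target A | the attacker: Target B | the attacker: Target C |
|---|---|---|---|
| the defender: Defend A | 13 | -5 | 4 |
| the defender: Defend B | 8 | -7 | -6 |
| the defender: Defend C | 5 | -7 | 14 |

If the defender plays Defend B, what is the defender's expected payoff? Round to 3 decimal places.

-1.800

Take the expectation over the attacker's capability, weighting each type's action by its prior probability.
E[Defend B] = 0.3·8 + 0.7·(-6) = 2.4 + (-4.2) = -1.8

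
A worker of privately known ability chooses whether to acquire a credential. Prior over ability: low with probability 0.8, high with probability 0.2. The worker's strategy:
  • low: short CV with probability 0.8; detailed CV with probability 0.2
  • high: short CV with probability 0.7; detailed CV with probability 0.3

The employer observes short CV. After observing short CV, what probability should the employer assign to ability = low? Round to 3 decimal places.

Apply Bayes' rule using the sender's strategy as the likelihood.
P(short CV) = 0.8·0.8 + 0.2·0.7 = 0.78
P(low | short CV) = (0.8·0.8) / 0.78 = 0.64 / 0.78 = 0.820513

0.821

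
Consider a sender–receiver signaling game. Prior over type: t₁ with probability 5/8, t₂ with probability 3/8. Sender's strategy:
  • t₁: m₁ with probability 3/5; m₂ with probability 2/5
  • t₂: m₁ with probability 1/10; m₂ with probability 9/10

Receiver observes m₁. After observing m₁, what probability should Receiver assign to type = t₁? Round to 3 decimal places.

0.909

Apply Bayes' rule using the sender's strategy as the likelihood.
P(m₁) = (5/8)·(3/5) + (3/8)·(1/10) = 33/80
P(t₁ | m₁) = ((5/8)·(3/5)) / (33/80) = (3/8) / (33/80) = 10/11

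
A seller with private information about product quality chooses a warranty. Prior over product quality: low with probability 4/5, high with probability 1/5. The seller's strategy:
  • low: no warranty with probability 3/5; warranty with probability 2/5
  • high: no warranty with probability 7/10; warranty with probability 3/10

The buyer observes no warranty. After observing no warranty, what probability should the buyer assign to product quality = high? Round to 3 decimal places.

0.226

P(no warranty) = (4/5)·(3/5) + (1/5)·(7/10) = 31/50
P(high | no warranty) = ((1/5)·(7/10)) / (31/50) = (7/50) / (31/50) = 7/31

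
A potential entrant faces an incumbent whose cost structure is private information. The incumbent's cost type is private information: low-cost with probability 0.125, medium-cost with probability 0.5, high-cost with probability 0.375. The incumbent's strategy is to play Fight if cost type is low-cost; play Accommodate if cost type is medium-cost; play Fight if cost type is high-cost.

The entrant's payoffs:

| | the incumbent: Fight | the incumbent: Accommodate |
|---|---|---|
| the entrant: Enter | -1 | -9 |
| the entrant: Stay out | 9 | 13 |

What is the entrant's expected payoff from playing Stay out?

11

E[Stay out] = 0.125·9 + 0.5·13 + 0.375·9 = 1.125 + 6.5 + 3.375 = 11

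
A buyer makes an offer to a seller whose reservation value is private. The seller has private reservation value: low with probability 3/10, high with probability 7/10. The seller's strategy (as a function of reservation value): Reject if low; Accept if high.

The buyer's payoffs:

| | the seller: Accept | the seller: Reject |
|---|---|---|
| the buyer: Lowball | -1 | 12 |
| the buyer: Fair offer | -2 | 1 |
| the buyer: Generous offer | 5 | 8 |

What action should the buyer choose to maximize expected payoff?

E[Lowball] = 3/10·(12) + 7/10·(-1) = 29/10
E[Fair offer] = 3/10·(1) + 7/10·(-2) = -11/10
E[Generous offer] = 3/10·(8) + 7/10·(5) = 59/10
Best response: Generous offer (59/10 is the largest).

Generous offer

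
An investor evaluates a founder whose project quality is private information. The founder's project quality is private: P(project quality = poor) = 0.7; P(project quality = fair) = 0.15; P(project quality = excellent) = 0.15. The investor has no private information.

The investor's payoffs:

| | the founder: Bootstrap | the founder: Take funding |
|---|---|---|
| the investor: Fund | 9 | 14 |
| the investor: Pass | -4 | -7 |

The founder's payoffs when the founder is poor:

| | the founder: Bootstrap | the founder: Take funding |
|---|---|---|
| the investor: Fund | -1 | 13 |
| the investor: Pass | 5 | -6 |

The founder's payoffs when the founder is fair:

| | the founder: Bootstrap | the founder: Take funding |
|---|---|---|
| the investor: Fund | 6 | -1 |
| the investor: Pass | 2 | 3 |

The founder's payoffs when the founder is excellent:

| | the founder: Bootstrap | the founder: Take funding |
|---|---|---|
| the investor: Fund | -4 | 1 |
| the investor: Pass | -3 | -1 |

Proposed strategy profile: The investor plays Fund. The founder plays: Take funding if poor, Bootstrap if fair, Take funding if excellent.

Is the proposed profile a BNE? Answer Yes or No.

Yes

The investor plays Fund: E[Fund] = 0.7·(14) + 0.15·(9) + 0.15·(14) = 13.25; E[Pass] = -6.55. Best-responding. ✓
The founder (project quality poor), facing Fund: Bootstrap gives -1, Take funding gives 13. Proposed Take funding is best. ✓
The founder (project quality fair), facing Fund: Bootstrap gives 6, Take funding gives -1. Proposed Bootstrap is best. ✓
The founder (project quality excellent), facing Fund: Bootstrap gives -4, Take funding gives 1. Proposed Take funding is best. ✓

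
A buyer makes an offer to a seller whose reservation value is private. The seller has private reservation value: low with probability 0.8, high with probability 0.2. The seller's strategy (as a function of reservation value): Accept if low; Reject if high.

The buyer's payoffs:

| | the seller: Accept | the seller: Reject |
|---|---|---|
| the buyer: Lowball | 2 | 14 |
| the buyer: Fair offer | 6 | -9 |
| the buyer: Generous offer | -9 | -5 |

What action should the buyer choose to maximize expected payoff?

E[Lowball] = 0.8·(2) + 0.2·(14) = 4.4
E[Fair offer] = 0.8·(6) + 0.2·(-9) = 3
E[Generous offer] = 0.8·(-9) + 0.2·(-5) = -8.2
Best response: Lowball (4.4 is the largest).

Lowball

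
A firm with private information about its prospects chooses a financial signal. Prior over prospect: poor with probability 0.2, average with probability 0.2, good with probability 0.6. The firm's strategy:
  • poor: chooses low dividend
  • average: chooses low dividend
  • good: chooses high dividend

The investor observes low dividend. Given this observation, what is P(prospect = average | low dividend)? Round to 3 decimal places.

P(low dividend) = 0.2·1 + 0.2·1 + 0.6·0 = 0.4
P(average | low dividend) = (0.2·1) / 0.4 = 0.2 / 0.4 = 0.5

0.500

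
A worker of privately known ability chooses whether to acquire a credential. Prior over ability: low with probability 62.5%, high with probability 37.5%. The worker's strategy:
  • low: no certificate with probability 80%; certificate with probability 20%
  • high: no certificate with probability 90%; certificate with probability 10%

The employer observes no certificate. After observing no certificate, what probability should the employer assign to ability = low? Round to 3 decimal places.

0.597

Apply Bayes' rule using the sender's strategy as the likelihood.
P(no certificate) = 0.625·0.8 + 0.375·0.9 = 0.8375
P(low | no certificate) = (0.625·0.8) / 0.8375 = 0.5 / 0.8375 = 0.597015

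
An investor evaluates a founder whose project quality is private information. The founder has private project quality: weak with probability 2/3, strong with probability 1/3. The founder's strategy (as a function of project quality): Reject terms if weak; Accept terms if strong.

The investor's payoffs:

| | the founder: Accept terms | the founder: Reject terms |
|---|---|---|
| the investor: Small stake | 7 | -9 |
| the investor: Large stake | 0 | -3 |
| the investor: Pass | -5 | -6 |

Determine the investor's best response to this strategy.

E[Small stake] = 2/3·(-9) + 1/3·(7) = -11/3
E[Large stake] = 2/3·(-3) + 1/3·(0) = -2
E[Pass] = 2/3·(-6) + 1/3·(-5) = -17/3
Best response: Large stake (-2 is the largest).

Large stake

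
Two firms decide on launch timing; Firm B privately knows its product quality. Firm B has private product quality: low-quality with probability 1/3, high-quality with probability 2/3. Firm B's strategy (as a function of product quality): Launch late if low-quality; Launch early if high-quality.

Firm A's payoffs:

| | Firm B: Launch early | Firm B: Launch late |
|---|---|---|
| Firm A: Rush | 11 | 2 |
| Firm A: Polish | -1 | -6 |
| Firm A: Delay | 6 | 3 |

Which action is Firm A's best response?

Compute Firm A's expected payoff for each action, taking the expectation over Firm B's type.
E[Rush] = 1/3·(2) + 2/3·(11) = 8
E[Polish] = 1/3·(-6) + 2/3·(-1) = -8/3
E[Delay] = 1/3·(3) + 2/3·(6) = 5
Best response: Rush (8 is the largest).

Rush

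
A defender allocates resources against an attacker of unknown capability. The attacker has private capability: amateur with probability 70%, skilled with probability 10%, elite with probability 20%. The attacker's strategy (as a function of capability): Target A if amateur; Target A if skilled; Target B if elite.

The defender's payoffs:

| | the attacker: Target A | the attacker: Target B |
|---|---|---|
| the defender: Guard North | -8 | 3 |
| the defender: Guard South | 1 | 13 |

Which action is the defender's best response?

Guard South

Compute the defender's expected payoff for each action, taking the expectation over the attacker's type.
E[Guard North] = 0.7·(-8) + 0.1·(-8) + 0.2·(3) = -5.8
E[Guard South] = 0.7·(1) + 0.1·(1) + 0.2·(13) = 3.4
Best response: Guard South (3.4 is the largest).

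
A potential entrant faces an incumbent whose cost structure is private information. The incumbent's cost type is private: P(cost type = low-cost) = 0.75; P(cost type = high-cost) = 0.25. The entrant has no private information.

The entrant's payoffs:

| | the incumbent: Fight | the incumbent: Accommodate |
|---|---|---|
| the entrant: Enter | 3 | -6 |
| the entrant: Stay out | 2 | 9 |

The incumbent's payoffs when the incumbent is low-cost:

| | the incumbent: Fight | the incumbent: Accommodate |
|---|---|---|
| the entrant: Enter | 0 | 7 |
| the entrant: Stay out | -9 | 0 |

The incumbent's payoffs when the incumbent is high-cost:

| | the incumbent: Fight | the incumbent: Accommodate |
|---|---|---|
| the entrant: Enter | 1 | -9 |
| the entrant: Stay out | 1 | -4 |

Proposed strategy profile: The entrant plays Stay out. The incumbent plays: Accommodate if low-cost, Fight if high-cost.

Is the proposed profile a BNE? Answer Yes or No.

The entrant plays Stay out: E[Stay out] = 0.75·(9) + 0.25·(2) = 7.25; E[Enter] = -3.75. Best-responding. ✓
The incumbent (cost type low-cost), facing Stay out: Fight gives -9, Accommodate gives 0. Proposed Accommodate is best. ✓
The incumbent (cost type high-cost), facing Stay out: Fight gives 1, Accommodate gives -4. Proposed Fight is best. ✓

Yes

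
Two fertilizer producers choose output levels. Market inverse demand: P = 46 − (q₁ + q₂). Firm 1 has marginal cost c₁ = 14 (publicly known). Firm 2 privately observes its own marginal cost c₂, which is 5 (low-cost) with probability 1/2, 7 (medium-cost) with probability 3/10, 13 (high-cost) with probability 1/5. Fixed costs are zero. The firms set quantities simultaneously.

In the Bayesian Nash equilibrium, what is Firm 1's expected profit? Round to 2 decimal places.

70.56

Firm 2 with cost c maximizes (46 − (q₁+q₂) − c)·q₂, giving q₂(c) = (46 − c − q₁)/2.
E[c₂] = 1/2·5 + 3/10·7 + 1/5·13 = 7.2
Firm 1's FOC against E[q₂] yields q₁ = (46 − 2·14 + E[c₂])/3 = (46 − 28 + 7.2)/3 = 8.4.
E[P] = 46 − (q₁ + E[q₂]) = 22.4; Firm 1's expected profit = (E[P] − 14)·q₁ = (22.4 − 14)·8.4 = 70.56.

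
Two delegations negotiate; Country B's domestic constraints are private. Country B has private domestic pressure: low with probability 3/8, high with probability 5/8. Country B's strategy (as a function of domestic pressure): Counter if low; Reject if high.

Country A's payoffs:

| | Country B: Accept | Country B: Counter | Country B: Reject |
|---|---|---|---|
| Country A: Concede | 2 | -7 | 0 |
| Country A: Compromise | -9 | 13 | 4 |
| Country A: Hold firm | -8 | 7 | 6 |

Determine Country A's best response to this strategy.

Compromise

E[Concede] = 3/8·(-7) + 5/8·(0) = -21/8
E[Compromise] = 3/8·(13) + 5/8·(4) = 59/8
E[Hold firm] = 3/8·(7) + 5/8·(6) = 51/8
Best response: Compromise (59/8 is the largest).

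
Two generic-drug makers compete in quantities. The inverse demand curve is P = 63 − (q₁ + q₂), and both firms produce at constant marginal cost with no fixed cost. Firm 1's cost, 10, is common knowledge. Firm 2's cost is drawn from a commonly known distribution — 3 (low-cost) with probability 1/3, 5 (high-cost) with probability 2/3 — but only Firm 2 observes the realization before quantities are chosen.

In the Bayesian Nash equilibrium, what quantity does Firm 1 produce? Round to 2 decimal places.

Type-c best response for Firm 2: q₂(c) = (63 − c)/2 − q₁/2.
Firm 1 maximizes expected profit; its first-order condition is 63 − 2q₁ − E[q₂] − 10 = 0.
Substituting E[q₂] and solving: E[c₂] = 4.33333, so q₁ = (63 − 2·10 + 4.33333)/3 = 15.7778.

15.78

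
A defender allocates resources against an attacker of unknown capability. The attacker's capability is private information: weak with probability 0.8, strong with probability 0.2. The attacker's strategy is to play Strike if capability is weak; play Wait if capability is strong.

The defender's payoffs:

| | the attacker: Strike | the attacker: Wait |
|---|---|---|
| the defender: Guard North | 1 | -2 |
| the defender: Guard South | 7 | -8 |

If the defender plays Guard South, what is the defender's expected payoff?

E[Guard South] = 0.8·7 + 0.2·(-8) = 5.6 + (-1.6) = 4

4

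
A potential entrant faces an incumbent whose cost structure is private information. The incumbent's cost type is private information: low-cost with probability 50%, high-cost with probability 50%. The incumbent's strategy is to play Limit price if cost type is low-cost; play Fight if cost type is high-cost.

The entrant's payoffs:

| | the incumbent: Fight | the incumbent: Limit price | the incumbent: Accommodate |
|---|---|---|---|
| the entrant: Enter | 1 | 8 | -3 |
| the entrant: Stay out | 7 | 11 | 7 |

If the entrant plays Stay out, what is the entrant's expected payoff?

E[Stay out] = 0.5·11 + 0.5·7 = 5.5 + 3.5 = 9

9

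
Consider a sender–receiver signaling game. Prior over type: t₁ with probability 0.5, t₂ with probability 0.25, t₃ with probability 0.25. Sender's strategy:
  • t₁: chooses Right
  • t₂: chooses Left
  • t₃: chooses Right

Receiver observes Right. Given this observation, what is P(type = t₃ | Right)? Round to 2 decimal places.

0.33

P(Right) = 0.5·1 + 0.25·0 + 0.25·1 = 0.75
P(t₃ | Right) = (0.25·1) / 0.75 = 0.25 / 0.75 = 0.333333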